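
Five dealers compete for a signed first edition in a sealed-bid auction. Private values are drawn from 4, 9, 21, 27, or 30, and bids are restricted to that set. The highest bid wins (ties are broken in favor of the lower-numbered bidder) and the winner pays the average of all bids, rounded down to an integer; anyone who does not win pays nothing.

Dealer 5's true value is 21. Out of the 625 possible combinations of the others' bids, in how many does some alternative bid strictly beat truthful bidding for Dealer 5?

181

Others bid (4, 4, 4, 4): truth gives 14; bid 9 gives 16 > 14. Violating.
Others bid (4, 4, 4, 21): truth gives 0; bid 27 gives 9 > 0. Violating.
Others bid (4, 4, 4, 27): truth gives 0; bid 30 gives 8 > 0. Violating.
Others bid (4, 4, 9, 21): truth gives 0; bid 27 gives 8 > 0. Violating.
Others bid (4, 4, 4, 9): truth gives 13; no alternative beats it.
Others bid (4, 4, 4, 30): truth gives 0; no alternative beats it.
(Checking all 625 profiles: 181 have a profitable deviation, 444 do not.)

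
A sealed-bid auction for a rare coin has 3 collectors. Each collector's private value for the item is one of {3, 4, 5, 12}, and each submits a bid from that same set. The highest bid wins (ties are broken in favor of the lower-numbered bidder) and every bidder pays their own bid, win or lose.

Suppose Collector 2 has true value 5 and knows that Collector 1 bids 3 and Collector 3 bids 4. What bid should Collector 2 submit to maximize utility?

Bid 3: loses but pays 3, utility -3.
Bid 4: wins, pays 4, utility 5 - 4 = 1.
Bid 5: wins, pays 5, utility 5 - 5 = 0.
Bid 12: wins, pays 12, utility 5 - 12 = -7.
The best choice is 4 with utility 1.

4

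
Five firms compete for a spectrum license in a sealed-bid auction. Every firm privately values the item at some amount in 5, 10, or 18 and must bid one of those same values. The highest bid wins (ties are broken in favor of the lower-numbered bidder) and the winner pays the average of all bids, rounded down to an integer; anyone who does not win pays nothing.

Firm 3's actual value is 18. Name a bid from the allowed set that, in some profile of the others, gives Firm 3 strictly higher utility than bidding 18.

Suppose Firm 1 bids 5, Firm 2 bids 5, Firm 4 bids 5 and Firm 5 bids 5.
Bid 18: wins, pays 7, utility 18 - 7 = 11.
Bid 10: wins, pays 6, utility 18 - 6 = 12.
So bidding 10 beats truth here (12 > 11).

10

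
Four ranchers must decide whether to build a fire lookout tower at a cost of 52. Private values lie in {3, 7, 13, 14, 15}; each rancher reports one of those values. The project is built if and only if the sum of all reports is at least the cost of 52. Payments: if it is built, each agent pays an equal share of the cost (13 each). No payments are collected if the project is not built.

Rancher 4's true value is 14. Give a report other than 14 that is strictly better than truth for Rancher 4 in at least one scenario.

Suppose Rancher 1 reports 7, Rancher 2 reports 15 and Rancher 3 reports 15.
Report 14: project not built, utility 0.
Report 15: project built, pays 13, utility 14 - 13 = 1.
So reporting 15 beats truth here (1 > 0).

15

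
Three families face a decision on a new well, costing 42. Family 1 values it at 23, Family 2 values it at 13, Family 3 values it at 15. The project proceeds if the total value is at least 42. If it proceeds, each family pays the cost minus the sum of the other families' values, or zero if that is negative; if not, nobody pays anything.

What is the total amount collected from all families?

24

Total value 51 ≥ cost 42, so it is built.
Family 1: others sum to 28; max(0, 42 - 28) = 14.
Family 2: others sum to 38; max(0, 42 - 38) = 4.
Family 3: others sum to 36; max(0, 42 - 36) = 6.
Total collected = 14 + 4 + 6 = 24.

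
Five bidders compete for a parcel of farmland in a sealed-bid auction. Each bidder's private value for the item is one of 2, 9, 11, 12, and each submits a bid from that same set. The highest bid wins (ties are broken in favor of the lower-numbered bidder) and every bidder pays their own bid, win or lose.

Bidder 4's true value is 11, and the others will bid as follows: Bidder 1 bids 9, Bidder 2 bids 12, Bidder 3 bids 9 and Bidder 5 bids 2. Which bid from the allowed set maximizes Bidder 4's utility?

Bid 2: loses but pays 2, utility -2.
Bid 9: loses but pays 9, utility -9.
Bid 11: loses but pays 11, utility -11.
Bid 12: loses but pays 12, utility -12.
The best choice is 2 with utility -2.

2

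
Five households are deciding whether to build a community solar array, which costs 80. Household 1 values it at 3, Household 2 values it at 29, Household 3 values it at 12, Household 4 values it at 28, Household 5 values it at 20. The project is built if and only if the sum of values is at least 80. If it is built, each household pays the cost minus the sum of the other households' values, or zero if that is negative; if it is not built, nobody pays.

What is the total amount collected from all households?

Total value 92 ≥ cost 80, so it is built.
Household 1: others sum to 89; max(0, 80 - 89) = 0.
Household 2: others sum to 63; max(0, 80 - 63) = 17.
Household 3: others sum to 80; max(0, 80 - 80) = 0.
Household 4: others sum to 64; max(0, 80 - 64) = 16.
Household 5: others sum to 72; max(0, 80 - 72) = 8.
Total collected = 0 + 17 + 0 + 16 + 8 = 41.

41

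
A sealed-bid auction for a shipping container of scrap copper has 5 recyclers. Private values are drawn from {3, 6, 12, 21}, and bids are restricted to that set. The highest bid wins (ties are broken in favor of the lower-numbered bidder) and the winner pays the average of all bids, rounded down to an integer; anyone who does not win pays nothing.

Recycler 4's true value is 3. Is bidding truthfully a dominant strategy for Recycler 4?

Yes

Check each profile of the others' bids and compare truth against every alternative bid.
Others bid (3, 3, 3, 6): truth gives 0, best alternative gives -1.
Others bid (3, 3, 3, 3): truth gives 0, best alternative gives 0.
Others bid (3, 3, 3, 12): truth gives 0, best alternative gives 0.
Others bid (3, 3, 3, 21): truth gives 0, best alternative gives 0.
Others bid (3, 3, 6, 3): truth gives 0, best alternative gives 0.
Others bid (3, 3, 6, 6): truth gives 0, best alternative gives 0.
(Remaining 250 profiles checked similarly; truth is weakly best in each.)
In every case the truthful bid is at least as good as any alternative, so it is a dominant strategy.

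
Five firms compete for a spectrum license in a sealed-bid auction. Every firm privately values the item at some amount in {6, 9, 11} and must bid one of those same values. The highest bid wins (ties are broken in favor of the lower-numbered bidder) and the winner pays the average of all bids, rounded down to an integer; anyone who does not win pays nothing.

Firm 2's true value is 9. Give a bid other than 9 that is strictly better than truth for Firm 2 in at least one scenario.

11

Suppose Firm 1 bids 6, Firm 3 bids 6, Firm 4 bids 6 and Firm 5 bids 11.
Bid 9: loses, pays 0, utility 0.
Bid 11: wins, pays 8, utility 9 - 8 = 1.
So bidding 11 beats truth here (1 > 0).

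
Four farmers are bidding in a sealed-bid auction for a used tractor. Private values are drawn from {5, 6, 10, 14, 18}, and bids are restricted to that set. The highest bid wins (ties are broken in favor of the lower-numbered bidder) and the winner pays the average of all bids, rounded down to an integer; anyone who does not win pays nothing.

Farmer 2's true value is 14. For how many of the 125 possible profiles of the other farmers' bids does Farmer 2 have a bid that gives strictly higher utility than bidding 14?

Others bid (5, 5, 5): truth gives 7; bid 6 gives 9 > 7. Violating.
Others bid (5, 5, 6): truth gives 7; bid 6 gives 9 > 7. Violating.
Others bid (5, 5, 10): truth gives 6; bid 10 gives 7 > 6. Violating.
Others bid (5, 5, 18): truth gives 0; bid 18 gives 3 > 0. Violating.
Others bid (5, 5, 14): truth gives 5; no alternative beats it.
Others bid (5, 6, 14): truth gives 5; no alternative beats it.
(Checking all 125 profiles: 51 have a profitable deviation, 74 do not.)

51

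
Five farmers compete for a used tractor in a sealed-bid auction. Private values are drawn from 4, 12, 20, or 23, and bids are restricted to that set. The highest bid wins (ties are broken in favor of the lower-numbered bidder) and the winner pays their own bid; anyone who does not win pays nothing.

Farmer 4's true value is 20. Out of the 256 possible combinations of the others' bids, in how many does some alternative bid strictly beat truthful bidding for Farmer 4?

Others bid (4, 4, 4, 4): truth gives 0; bid 12 gives 8 > 0. Violating.
Others bid (4, 4, 4, 12): truth gives 0; bid 12 gives 8 > 0. Violating.
Others bid (4, 4, 4, 20): truth gives 0; no alternative beats it.
Others bid (4, 4, 4, 23): truth gives 0; no alternative beats it.
(Checking all 256 profiles: 2 have a profitable deviation, 254 do not.)

2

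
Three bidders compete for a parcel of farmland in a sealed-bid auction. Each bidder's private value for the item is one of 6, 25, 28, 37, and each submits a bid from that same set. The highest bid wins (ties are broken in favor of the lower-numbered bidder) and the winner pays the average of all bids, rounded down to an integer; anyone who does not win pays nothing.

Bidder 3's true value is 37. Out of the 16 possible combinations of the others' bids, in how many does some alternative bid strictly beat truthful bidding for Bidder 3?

4

Others bid (6, 6): truth gives 21; bid 25 gives 25 > 21. Violating.
Others bid (6, 25): truth gives 15; bid 28 gives 18 > 15. Violating.
Others bid (25, 6): truth gives 15; bid 28 gives 18 > 15. Violating.
Others bid (25, 25): truth gives 8; bid 28 gives 11 > 8. Violating.
Others bid (6, 28): truth gives 14; no alternative beats it.
Others bid (6, 37): truth gives 0; no alternative beats it.
(Checking all 16 profiles: 4 have a profitable deviation, 12 do not.)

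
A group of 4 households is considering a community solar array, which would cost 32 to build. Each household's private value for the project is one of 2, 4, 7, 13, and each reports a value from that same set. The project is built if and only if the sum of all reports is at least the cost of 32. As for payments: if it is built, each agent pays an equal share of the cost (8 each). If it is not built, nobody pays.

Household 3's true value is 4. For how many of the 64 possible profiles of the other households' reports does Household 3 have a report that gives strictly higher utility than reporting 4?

Others report (2, 13, 13): truth gives -4; report 2 gives 0 > -4. Violating.
Others report (13, 2, 13): truth gives -4; report 2 gives 0 > -4. Violating.
Others report (13, 13, 2): truth gives -4; report 2 gives 0 > -4. Violating.
Others report (2, 2, 2): truth gives 0; no alternative beats it.
Others report (2, 2, 4): truth gives 0; no alternative beats it.
(Checking all 64 profiles: 3 have a profitable deviation, 61 do not.)

3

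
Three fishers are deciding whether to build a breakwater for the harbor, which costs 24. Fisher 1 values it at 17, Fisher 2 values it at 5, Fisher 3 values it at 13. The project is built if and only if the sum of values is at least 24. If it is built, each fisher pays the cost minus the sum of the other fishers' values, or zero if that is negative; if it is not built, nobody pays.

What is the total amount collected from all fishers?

8

Total value 35 ≥ cost 24, so it is built.
Fisher 1: others sum to 18; max(0, 24 - 18) = 6.
Fisher 2: others sum to 30; max(0, 24 - 30) = 0.
Fisher 3: others sum to 22; max(0, 24 - 22) = 2.
Total collected = 6 + 0 + 2 = 8.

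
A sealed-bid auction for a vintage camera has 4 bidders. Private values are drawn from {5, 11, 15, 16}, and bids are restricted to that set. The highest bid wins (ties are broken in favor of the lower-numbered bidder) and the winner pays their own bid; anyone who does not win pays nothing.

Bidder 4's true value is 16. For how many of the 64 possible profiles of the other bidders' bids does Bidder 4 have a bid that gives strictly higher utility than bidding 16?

8

Others bid (5, 5, 5): truth gives 0; bid 11 gives 5 > 0. Violating.
Others bid (5, 5, 11): truth gives 0; bid 15 gives 1 > 0. Violating.
Others bid (5, 11, 5): truth gives 0; bid 15 gives 1 > 0. Violating.
Others bid (5, 11, 11): truth gives 0; bid 15 gives 1 > 0. Violating.
Others bid (5, 5, 15): truth gives 0; no alternative beats it.
Others bid (5, 5, 16): truth gives 0; no alternative beats it.
(Checking all 64 profiles: 8 have a profitable deviation, 56 do not.)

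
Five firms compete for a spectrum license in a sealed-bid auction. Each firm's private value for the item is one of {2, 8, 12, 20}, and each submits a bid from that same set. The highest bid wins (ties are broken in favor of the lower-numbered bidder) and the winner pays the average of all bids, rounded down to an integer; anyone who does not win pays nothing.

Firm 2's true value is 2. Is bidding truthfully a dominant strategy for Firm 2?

Check each profile of the others' bids and compare truth against every alternative bid.
Others bid (2, 8, 8, 8): truth gives 0, best alternative gives -4.
Others bid (2, 2, 8, 8): truth gives 0, best alternative gives -3.
Others bid (2, 8, 2, 8): truth gives 0, best alternative gives -3.
Others bid (2, 8, 8, 2): truth gives 0, best alternative gives -3.
Others bid (2, 2, 2, 8): truth gives 0, best alternative gives -2.
Others bid (2, 2, 8, 2): truth gives 0, best alternative gives -2.
(Remaining 250 profiles checked similarly; truth is weakly best in each.)
In every case the truthful bid is at least as good as any alternative, so it is a dominant strategy.

Yes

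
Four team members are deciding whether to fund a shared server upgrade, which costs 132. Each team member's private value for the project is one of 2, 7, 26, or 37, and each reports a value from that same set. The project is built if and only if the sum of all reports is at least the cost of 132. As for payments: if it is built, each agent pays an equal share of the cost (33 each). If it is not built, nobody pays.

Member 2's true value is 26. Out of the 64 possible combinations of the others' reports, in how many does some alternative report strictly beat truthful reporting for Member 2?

1

Others report (37, 37, 37): truth gives -7; report 2 gives 0 > -7. Violating.
Others report (2, 2, 2): truth gives 0; no alternative beats it.
Others report (2, 2, 7): truth gives 0; no alternative beats it.
(Checking all 64 profiles: 1 has a profitable deviation, 63 do not.)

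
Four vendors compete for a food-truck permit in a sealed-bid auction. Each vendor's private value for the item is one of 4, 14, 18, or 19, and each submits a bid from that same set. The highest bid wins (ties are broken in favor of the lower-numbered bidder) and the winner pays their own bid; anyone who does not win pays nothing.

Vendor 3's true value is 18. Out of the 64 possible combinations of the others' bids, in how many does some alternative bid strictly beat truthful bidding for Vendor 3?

2

Others bid (4, 4, 4): truth gives 0; bid 14 gives 4 > 0. Violating.
Others bid (4, 4, 14): truth gives 0; bid 14 gives 4 > 0. Violating.
Others bid (4, 4, 18): truth gives 0; no alternative beats it.
Others bid (4, 4, 19): truth gives 0; no alternative beats it.
(Checking all 64 profiles: 2 have a profitable deviation, 62 do not.)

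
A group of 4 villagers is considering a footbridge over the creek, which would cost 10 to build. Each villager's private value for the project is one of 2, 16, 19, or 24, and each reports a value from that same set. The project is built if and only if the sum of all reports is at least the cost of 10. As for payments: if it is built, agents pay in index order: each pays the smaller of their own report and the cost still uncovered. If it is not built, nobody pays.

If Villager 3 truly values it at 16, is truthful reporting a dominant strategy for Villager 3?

Consider the case where Villager 1 reports 2, Villager 2 reports 2 and Villager 4 reports 16.
Truthful report 16: project built, pays 6, utility 16 - 6 = 10.
Report 2 instead: project built, pays 2, utility 16 - 2 = 14.
Since 14 > 10, reporting 2 is strictly better here, so truthful reporting is not dominant.

No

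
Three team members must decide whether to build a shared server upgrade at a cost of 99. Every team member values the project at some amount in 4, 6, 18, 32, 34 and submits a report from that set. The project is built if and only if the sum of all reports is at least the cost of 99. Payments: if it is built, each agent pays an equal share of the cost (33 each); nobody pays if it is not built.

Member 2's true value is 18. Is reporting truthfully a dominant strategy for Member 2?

Check each profile of the others' reports and compare truth against every alternative report.
Others report (4, 4): truth gives 0, best alternative gives 0.
Others report (4, 6): truth gives 0, best alternative gives 0.
Others report (4, 18): truth gives 0, best alternative gives 0.
Others report (4, 32): truth gives 0, best alternative gives 0.
Others report (4, 34): truth gives 0, best alternative gives 0.
Others report (6, 4): truth gives 0, best alternative gives 0.
(Remaining 19 profiles checked similarly; truth is weakly best in each.)
In every case the truthful report is at least as good as any alternative, so it is a dominant strategy.

Yes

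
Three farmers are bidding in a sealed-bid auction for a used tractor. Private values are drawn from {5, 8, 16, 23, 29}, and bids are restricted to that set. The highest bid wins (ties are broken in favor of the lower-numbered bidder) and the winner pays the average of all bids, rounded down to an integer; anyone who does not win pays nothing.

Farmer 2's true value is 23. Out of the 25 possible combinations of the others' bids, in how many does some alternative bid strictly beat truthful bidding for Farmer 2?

Others bid (5, 5): truth gives 12; bid 8 gives 17 > 12. Violating.
Others bid (5, 8): truth gives 11; bid 8 gives 16 > 11. Violating.
Others bid (5, 16): truth gives 9; bid 16 gives 11 > 9. Violating.
Others bid (5, 29): truth gives 0; bid 29 gives 2 > 0. Violating.
Others bid (5, 23): truth gives 6; no alternative beats it.
Others bid (8, 23): truth gives 5; no alternative beats it.
(Checking all 25 profiles: 11 have a profitable deviation, 14 do not.)

11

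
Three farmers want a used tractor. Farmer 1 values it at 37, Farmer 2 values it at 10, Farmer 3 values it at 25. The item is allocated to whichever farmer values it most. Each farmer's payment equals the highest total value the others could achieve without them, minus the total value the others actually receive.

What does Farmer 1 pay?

Farmer 1 has the highest value and receives the item.
Without Farmer 1, the item would go to the next-highest value, 25, so the others could achieve 25.
With Farmer 1 present and winning, the others receive nothing, so their total is 0.
Payment = 25 - 0 = 25.

25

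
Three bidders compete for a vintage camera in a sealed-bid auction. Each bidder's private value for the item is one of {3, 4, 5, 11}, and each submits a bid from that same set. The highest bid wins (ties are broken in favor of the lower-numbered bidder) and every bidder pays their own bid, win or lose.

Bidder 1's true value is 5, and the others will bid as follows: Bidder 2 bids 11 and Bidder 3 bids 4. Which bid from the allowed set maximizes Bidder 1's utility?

3

Bid 3: loses but pays 3, utility -3.
Bid 4: loses but pays 4, utility -4.
Bid 5: loses but pays 5, utility -5.
Bid 11: wins, pays 11, utility 5 - 11 = -6.
The best choice is 3 with utility -3.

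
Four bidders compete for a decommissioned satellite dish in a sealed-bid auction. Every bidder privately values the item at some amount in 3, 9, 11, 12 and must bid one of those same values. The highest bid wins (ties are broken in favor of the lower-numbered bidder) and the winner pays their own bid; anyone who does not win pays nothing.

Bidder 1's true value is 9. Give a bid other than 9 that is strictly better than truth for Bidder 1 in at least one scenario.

3

Suppose Bidder 2 bids 3, Bidder 3 bids 3 and Bidder 4 bids 3.
Bid 9: wins, pays 9, utility 9 - 9 = 0.
Bid 3: wins, pays 3, utility 9 - 3 = 6.
So bidding 3 beats truth here (6 > 0).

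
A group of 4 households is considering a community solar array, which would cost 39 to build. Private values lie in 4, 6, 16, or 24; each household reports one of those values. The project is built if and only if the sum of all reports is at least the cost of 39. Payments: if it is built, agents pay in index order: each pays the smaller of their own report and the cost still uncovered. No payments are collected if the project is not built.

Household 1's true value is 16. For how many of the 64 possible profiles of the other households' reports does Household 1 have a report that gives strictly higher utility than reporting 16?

41

Others report (4, 6, 24): truth gives 0; report 6 gives 10 > 0. Violating.
Others report (4, 16, 16): truth gives 0; report 4 gives 12 > 0. Violating.
Others report (4, 16, 24): truth gives 0; report 4 gives 12 > 0. Violating.
Others report (4, 24, 6): truth gives 0; report 6 gives 10 > 0. Violating.
Others report (4, 4, 4): truth gives 0; no alternative beats it.
Others report (4, 4, 6): truth gives 0; no alternative beats it.
(Checking all 64 profiles: 41 have a profitable deviation, 23 do not.)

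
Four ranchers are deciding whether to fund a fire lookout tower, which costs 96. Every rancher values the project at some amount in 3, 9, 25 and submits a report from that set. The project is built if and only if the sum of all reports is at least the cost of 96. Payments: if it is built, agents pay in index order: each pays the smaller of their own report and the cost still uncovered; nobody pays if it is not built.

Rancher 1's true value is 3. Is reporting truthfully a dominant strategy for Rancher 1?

Yes

Check each profile of the others' reports and compare truth against every alternative report.
Others report (3, 3, 3): truth gives 0, best alternative gives 0.
Others report (3, 3, 9): truth gives 0, best alternative gives 0.
Others report (3, 3, 25): truth gives 0, best alternative gives 0.
Others report (3, 9, 3): truth gives 0, best alternative gives 0.
Others report (3, 9, 9): truth gives 0, best alternative gives 0.
Others report (3, 9, 25): truth gives 0, best alternative gives 0.
(Remaining 21 profiles checked similarly; truth is weakly best in each.)
In every case the truthful report is at least as good as any alternative, so it is a dominant strategy.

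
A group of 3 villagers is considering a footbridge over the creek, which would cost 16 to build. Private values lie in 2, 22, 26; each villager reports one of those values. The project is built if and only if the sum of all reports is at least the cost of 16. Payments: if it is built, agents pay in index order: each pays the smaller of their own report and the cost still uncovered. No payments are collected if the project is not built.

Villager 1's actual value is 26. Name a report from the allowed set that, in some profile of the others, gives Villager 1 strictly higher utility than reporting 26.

Suppose Villager 2 reports 2 and Villager 3 reports 22.
Report 26: project built, pays 16, utility 26 - 16 = 10.
Report 2: project built, pays 2, utility 26 - 2 = 24.
So reporting 2 beats truth here (24 > 10).

2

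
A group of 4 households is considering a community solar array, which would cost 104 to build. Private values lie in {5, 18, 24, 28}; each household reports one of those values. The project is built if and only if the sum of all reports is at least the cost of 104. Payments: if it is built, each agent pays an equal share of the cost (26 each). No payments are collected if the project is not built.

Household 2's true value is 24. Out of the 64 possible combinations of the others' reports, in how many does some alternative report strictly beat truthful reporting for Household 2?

Others report (24, 28, 28): truth gives -2; report 5 gives 0 > -2. Violating.
Others report (28, 24, 28): truth gives -2; report 5 gives 0 > -2. Violating.
Others report (28, 28, 24): truth gives -2; report 5 gives 0 > -2. Violating.
Others report (28, 28, 28): truth gives -2; report 5 gives 0 > -2. Violating.
Others report (5, 5, 5): truth gives 0; no alternative beats it.
Others report (5, 5, 18): truth gives 0; no alternative beats it.
(Checking all 64 profiles: 4 have a profitable deviation, 60 do not.)

4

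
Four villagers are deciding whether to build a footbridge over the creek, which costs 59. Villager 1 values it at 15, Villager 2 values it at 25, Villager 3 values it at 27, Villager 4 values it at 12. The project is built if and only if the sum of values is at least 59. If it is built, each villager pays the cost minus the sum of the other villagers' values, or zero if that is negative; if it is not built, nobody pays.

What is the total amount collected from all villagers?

Total value 79 ≥ cost 59, so it is built.
Villager 1: others sum to 64; max(0, 59 - 64) = 0.
Villager 2: others sum to 54; max(0, 59 - 54) = 5.
Villager 3: others sum to 52; max(0, 59 - 52) = 7.
Villager 4: others sum to 67; max(0, 59 - 67) = 0.
Total collected = 0 + 5 + 7 + 0 = 12.

12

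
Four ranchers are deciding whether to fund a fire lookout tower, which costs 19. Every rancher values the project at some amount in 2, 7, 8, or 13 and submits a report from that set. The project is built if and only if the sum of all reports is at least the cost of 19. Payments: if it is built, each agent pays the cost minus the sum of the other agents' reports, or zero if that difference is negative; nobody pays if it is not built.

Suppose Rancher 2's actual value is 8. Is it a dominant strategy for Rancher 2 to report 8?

Yes

Check each profile of the others' reports and compare truth against every alternative report.
Others report (2, 7, 13): truth gives 8, best alternative gives 8.
Others report (2, 8, 13): truth gives 8, best alternative gives 8.
Others report (2, 13, 7): truth gives 8, best alternative gives 8.
Others report (2, 13, 8): truth gives 8, best alternative gives 8.
Others report (2, 13, 13): truth gives 8, best alternative gives 8.
Others report (7, 2, 13): truth gives 8, best alternative gives 8.
(Remaining 58 profiles checked similarly; truth is weakly best in each.)
In every case the truthful report is at least as good as any alternative, so it is a dominant strategy.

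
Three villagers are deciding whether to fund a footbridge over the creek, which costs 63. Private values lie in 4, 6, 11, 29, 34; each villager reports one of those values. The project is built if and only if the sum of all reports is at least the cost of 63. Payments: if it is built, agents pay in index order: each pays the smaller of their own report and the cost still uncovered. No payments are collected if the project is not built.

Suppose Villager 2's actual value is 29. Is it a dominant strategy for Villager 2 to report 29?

Consider the case where Villager 1 reports 29 and Villager 3 reports 29.
Truthful report 29: project built, pays 29, utility 29 - 29 = 0.
Report 6 instead: project built, pays 6, utility 29 - 6 = 23.
Since 23 > 0, reporting 6 is strictly better here, so truthful reporting is not dominant.

No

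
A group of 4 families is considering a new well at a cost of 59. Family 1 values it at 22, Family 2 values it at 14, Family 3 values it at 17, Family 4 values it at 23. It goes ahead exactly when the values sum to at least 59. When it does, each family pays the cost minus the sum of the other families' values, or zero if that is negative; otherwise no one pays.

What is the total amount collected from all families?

11

Total value 76 ≥ cost 59, so it is built.
Family 1: others sum to 54; max(0, 59 - 54) = 5.
Family 2: others sum to 62; max(0, 59 - 62) = 0.
Family 3: others sum to 59; max(0, 59 - 59) = 0.
Family 4: others sum to 53; max(0, 59 - 53) = 6.
Total collected = 5 + 0 + 0 + 6 = 11.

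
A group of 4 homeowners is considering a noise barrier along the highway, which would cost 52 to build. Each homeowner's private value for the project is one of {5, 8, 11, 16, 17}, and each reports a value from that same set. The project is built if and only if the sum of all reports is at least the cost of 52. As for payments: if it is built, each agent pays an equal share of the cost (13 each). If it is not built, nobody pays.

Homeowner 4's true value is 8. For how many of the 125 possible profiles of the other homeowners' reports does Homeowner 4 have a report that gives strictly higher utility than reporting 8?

9

Others report (11, 16, 17): truth gives -5; report 5 gives 0 > -5. Violating.
Others report (11, 17, 16): truth gives -5; report 5 gives 0 > -5. Violating.
Others report (11, 17, 17): truth gives -5; report 5 gives 0 > -5. Violating.
Others report (16, 11, 17): truth gives -5; report 5 gives 0 > -5. Violating.
Others report (5, 5, 5): truth gives 0; no alternative beats it.
Others report (5, 5, 8): truth gives 0; no alternative beats it.
(Checking all 125 profiles: 9 have a profitable deviation, 116 do not.)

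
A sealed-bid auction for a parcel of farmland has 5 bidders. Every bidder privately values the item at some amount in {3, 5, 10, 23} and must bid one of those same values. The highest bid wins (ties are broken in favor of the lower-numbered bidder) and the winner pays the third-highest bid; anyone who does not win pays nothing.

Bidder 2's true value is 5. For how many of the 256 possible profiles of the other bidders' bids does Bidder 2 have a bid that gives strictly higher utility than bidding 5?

Others bid (3, 3, 3, 10): truth gives 0; bid 10 gives 2 > 0. Violating.
Others bid (3, 3, 3, 23): truth gives 0; bid 23 gives 2 > 0. Violating.
Others bid (3, 3, 10, 3): truth gives 0; bid 10 gives 2 > 0. Violating.
Others bid (3, 3, 23, 3): truth gives 0; bid 23 gives 2 > 0. Violating.
Others bid (3, 3, 3, 3): truth gives 2; no alternative beats it.
Others bid (3, 3, 3, 5): truth gives 2; no alternative beats it.
(Checking all 256 profiles: 8 have a profitable deviation, 248 do not.)

8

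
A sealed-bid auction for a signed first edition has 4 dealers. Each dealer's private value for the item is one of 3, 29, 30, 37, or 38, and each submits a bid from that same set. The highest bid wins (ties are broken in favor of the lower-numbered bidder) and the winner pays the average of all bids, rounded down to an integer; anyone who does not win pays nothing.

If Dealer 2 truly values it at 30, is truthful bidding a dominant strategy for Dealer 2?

Consider the case where Dealer 1 bids 3, Dealer 3 bids 3 and Dealer 4 bids 37.
Truthful bid 30: loses, pays 0, utility 0.
Bid 37 instead: wins, pays 20, utility 30 - 20 = 10.
Since 10 > 0, bidding 37 is strictly better here, so truthful bidding is not dominant.

No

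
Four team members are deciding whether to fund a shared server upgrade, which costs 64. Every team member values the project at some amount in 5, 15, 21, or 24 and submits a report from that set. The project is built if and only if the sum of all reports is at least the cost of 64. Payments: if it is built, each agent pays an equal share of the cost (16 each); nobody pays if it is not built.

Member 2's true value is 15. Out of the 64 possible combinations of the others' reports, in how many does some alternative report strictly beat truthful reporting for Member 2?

Others report (5, 21, 24): truth gives -1; report 5 gives 0 > -1. Violating.
Others report (5, 24, 21): truth gives -1; report 5 gives 0 > -1. Violating.
Others report (5, 24, 24): truth gives -1; report 5 gives 0 > -1. Violating.
Others report (15, 15, 21): truth gives -1; report 5 gives 0 > -1. Violating.
Others report (5, 5, 5): truth gives 0; no alternative beats it.
Others report (5, 5, 15): truth gives 0; no alternative beats it.
(Checking all 64 profiles: 18 have a profitable deviation, 46 do not.)

18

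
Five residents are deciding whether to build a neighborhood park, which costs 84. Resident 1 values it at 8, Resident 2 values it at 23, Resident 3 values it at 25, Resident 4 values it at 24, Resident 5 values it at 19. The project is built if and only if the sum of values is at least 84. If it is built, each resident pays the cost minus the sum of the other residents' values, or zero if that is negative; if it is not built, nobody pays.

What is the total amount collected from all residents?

Total value 99 ≥ cost 84, so it is built.
Resident 1: others sum to 91; max(0, 84 - 91) = 0.
Resident 2: others sum to 76; max(0, 84 - 76) = 8.
Resident 3: others sum to 74; max(0, 84 - 74) = 10.
Resident 4: others sum to 75; max(0, 84 - 75) = 9.
Resident 5: others sum to 80; max(0, 84 - 80) = 4.
Total collected = 0 + 8 + 10 + 9 + 4 = 31.

31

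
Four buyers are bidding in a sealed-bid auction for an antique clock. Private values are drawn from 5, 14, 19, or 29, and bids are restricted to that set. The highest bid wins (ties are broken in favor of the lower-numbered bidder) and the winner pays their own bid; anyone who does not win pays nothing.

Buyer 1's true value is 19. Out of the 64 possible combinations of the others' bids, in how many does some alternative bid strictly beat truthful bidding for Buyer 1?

8

Others bid (5, 5, 5): truth gives 0; bid 5 gives 14 > 0. Violating.
Others bid (5, 5, 14): truth gives 0; bid 14 gives 5 > 0. Violating.
Others bid (5, 14, 5): truth gives 0; bid 14 gives 5 > 0. Violating.
Others bid (5, 14, 14): truth gives 0; bid 14 gives 5 > 0. Violating.
Others bid (5, 5, 19): truth gives 0; no alternative beats it.
Others bid (5, 5, 29): truth gives 0; no alternative beats it.
(Checking all 64 profiles: 8 have a profitable deviation, 56 do not.)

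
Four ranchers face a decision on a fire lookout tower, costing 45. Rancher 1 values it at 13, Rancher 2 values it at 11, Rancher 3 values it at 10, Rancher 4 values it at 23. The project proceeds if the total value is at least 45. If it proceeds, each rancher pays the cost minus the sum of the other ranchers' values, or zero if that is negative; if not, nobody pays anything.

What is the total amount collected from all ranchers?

12

Total value 57 ≥ cost 45, so it is built.
Rancher 1: others sum to 44; max(0, 45 - 44) = 1.
Rancher 2: others sum to 46; max(0, 45 - 46) = 0.
Rancher 3: others sum to 47; max(0, 45 - 47) = 0.
Rancher 4: others sum to 34; max(0, 45 - 34) = 11.
Total collected = 1 + 0 + 0 + 11 = 12.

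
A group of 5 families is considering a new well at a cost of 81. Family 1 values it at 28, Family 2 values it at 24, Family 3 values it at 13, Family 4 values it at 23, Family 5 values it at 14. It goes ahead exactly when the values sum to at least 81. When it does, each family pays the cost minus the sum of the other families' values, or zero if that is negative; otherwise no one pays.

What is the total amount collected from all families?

Total value 102 ≥ cost 81, so it is built.
Family 1: others sum to 74; max(0, 81 - 74) = 7.
Family 2: others sum to 78; max(0, 81 - 78) = 3.
Family 3: others sum to 89; max(0, 81 - 89) = 0.
Family 4: others sum to 79; max(0, 81 - 79) = 2.
Family 5: others sum to 88; max(0, 81 - 88) = 0.
Total collected = 7 + 3 + 0 + 2 + 0 = 12.

12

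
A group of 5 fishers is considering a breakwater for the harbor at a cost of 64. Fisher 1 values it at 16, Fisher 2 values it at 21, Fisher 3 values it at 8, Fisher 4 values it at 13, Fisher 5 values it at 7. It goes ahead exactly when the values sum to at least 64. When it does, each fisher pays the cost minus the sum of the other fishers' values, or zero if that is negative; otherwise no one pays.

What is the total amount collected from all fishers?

60

Total value 65 ≥ cost 64, so it is built.
Fisher 1: others sum to 49; max(0, 64 - 49) = 15.
Fisher 2: others sum to 44; max(0, 64 - 44) = 20.
Fisher 3: others sum to 57; max(0, 64 - 57) = 7.
Fisher 4: others sum to 52; max(0, 64 - 52) = 12.
Fisher 5: others sum to 58; max(0, 64 - 58) = 6.
Total collected = 15 + 20 + 7 + 12 + 6 = 60.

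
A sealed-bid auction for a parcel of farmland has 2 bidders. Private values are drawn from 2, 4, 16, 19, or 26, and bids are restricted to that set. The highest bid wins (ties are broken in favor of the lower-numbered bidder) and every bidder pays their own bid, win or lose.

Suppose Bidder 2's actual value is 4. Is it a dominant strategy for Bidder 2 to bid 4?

Consider the case where Bidder 1 bids 4.
Truthful bid 4: loses but pays 4, utility -4.
Bid 2 instead: loses but pays 2, utility -2.
Since -2 > -4, bidding 2 is strictly better here, so truthful bidding is not dominant.

No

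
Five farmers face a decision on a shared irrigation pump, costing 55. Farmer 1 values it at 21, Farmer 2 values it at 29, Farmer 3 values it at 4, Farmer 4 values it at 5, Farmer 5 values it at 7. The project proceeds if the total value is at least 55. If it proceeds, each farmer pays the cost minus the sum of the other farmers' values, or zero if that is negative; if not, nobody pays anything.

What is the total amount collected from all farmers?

28

Total value 66 ≥ cost 55, so it is built.
Farmer 1: others sum to 45; max(0, 55 - 45) = 10.
Farmer 2: others sum to 37; max(0, 55 - 37) = 18.
Farmer 3: others sum to 62; max(0, 55 - 62) = 0.
Farmer 4: others sum to 61; max(0, 55 - 61) = 0.
Farmer 5: others sum to 59; max(0, 55 - 59) = 0.
Total collected = 10 + 18 + 0 + 0 + 0 = 28.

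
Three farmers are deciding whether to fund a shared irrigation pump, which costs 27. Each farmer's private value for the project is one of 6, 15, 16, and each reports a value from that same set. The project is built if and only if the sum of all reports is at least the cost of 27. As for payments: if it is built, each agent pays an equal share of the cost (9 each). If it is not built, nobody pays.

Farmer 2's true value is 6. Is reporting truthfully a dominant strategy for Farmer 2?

Check each profile of the others' reports and compare truth against every alternative report.
Others report (6, 6): truth gives 0, best alternative gives -3.
Others report (6, 15): truth gives -3, best alternative gives -3.
Others report (6, 16): truth gives -3, best alternative gives -3.
Others report (15, 6): truth gives -3, best alternative gives -3.
Others report (15, 15): truth gives -3, best alternative gives -3.
Others report (15, 16): truth gives -3, best alternative gives -3.
(Remaining 3 profiles checked similarly; truth is weakly best in each.)
In every case the truthful report is at least as good as any alternative, so it is a dominant strategy.

Yes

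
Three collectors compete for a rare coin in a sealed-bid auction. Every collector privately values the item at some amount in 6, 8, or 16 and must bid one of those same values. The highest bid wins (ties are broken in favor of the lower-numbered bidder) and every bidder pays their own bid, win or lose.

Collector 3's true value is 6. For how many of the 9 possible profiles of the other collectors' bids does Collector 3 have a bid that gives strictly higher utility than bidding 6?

Others bid (6, 6): truth gives -6; bid 8 gives -2 > -6. Violating.
Others bid (6, 8): truth gives -6; no alternative beats it.
Others bid (6, 16): truth gives -6; no alternative beats it.
(Checking all 9 profiles: 1 has a profitable deviation, 8 do not.)

1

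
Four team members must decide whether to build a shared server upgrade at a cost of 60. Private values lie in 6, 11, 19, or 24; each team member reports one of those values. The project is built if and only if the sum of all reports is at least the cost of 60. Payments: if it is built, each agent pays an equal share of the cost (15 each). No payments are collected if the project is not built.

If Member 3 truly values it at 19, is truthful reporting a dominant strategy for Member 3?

Consider the case where Member 1 reports 6, Member 2 reports 6 and Member 4 reports 24.
Truthful report 19: project not built, utility 0.
Report 24 instead: project built, pays 15, utility 19 - 15 = 4.
Since 4 > 0, reporting 24 is strictly better here, so truthful reporting is not dominant.

No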